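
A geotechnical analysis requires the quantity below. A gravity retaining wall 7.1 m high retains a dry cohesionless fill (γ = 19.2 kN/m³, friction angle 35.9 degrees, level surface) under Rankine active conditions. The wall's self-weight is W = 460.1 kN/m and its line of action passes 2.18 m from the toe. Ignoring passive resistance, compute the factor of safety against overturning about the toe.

3.36

K_a = tan²(45° − 35.9°/2) = 0.2607.
P_a = ½K_aγH² = 0.5×0.2607×19.2×7.1² = 126.2 kN/m, acting at H/3 = 2.367 m above the base.
Overturning moment M_o = P_a × H/3 = 126.2 × 2.367 = 298.6.
Resisting moment M_r = W × 2.18 = 460.1 × 2.18 = 1003.
FS_overturning = M_r/M_o = 1003/298.6 = 3.359.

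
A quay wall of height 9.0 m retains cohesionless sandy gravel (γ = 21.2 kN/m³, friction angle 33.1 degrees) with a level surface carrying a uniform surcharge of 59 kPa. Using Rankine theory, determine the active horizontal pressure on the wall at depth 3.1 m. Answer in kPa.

K_a = (1 − sin φ)/(1 + sin φ) = 0.2936.
σ_v = γz + q = 21.2 × 3.1 + 59 = 124.7 kPa.
σ_h = K_a σ_v = 0.2936 × 124.7 = 36.61 kPa.

36.6 kPa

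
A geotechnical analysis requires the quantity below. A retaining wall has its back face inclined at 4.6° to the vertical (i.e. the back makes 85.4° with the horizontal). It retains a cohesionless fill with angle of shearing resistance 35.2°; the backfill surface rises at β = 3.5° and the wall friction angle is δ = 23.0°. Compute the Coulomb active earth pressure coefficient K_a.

0.288

K_a = sin²(α+φ) / [sin²α · sin(α−δ) · (1 + √{sin(φ+δ)sin(φ−β) / (sin(α−δ)sin(α+β))})²].
With α = 85.4°, φ = 35.2°, δ = 23.0°, β = 3.5°: K_a = 0.2878.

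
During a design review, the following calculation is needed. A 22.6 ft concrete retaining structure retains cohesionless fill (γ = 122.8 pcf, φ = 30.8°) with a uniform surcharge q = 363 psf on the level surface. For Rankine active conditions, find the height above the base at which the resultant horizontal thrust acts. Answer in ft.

8.31 ft

K_a = 0.3227.
Triangular part P₁ = ½K_aγH² = 10120 at H/3 = 7.533 ft; rectangular part P₂ = K_a q H = 2647 at H/2 = 11.30 ft.
ȳ = (P₁·7.533 + P₂·11.30)/(P₁+P₂) = 8.314 ft.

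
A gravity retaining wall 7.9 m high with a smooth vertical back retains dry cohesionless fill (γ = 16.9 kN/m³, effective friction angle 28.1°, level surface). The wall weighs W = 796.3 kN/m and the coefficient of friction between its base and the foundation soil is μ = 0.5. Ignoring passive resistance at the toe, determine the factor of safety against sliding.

2.10

K_a = tan²(45° − 28.1°/2) = 0.3596.
P_a = ½K_aγH² = 0.5×0.3596×16.9×7.9² = 189.6 kN/m, acting at H/3 = 2.633 m above the base.
FS_sliding = μW / P_a = 0.5×796.3 / 189.6 = 2.099.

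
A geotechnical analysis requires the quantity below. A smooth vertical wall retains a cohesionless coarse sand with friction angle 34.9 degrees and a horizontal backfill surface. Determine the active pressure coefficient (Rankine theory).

0.272

K_a = tan²(45° − φ/2) = tan²(27.55°) = 0.2721.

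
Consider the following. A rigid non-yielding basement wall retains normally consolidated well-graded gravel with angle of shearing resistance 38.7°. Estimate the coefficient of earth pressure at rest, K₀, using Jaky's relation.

K₀ = 1 − sin φ' = 1 − sin 38.7° = 0.3748.

0.375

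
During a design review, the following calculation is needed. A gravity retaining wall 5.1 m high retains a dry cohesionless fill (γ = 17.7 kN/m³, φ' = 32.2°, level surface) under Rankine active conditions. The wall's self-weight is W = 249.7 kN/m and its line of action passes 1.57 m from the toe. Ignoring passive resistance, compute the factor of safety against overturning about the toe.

K_a = tan²(45° − 32.2°/2) = 0.3047.
P_a = ½K_aγH² = 0.5×0.3047×17.7×5.1² = 70.15 kN/m, acting at H/3 = 1.700 m above the base.
Overturning moment M_o = P_a × H/3 = 70.15 × 1.700 = 119.2.
Resisting moment M_r = W × 1.57 = 249.7 × 1.57 = 392.0.
FS_overturning = M_r/M_o = 392.0/119.2 = 3.287.

3.29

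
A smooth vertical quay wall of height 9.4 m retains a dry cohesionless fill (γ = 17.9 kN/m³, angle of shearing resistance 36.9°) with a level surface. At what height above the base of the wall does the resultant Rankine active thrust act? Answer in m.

3.13 m

K_a = 0.2497.
The pressure distribution is triangular, so the resultant acts at H/3 above the base = 9.4/3 = 3.133 m.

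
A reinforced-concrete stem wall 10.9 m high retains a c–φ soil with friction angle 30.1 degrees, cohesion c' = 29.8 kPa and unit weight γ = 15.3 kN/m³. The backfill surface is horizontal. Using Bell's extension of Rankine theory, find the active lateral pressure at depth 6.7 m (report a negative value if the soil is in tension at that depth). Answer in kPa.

-0.308 kPa

K_a = (1 − sin φ)/(1 + sin φ) = 0.3320.
σ_a = K_a γ z − 2c√K_a = 0.3320×15.3×6.7 − 2×29.8×0.5762 = -0.3083 kPa.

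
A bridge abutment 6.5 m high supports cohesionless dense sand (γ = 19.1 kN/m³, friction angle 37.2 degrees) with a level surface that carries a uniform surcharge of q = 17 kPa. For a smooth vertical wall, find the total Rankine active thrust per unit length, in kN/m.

127 kN/m

K_a = tan²(45° − φ/2) = 0.2464.
Soil triangle: ½ K_a γ H² = 0.5×0.2464×19.1×6.5² = 99.43 kN/m.
Surcharge rectangle: K_a q H = 0.2464×17×6.5 = 27.23 kN/m.
Total = 99.43 + 27.23 = 126.7 kN/m.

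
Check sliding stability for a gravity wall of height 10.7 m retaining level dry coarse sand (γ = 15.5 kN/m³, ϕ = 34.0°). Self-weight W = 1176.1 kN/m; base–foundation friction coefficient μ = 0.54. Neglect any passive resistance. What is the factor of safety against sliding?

2.53

K_a = tan²(45° − 34.0°/2) = 0.2827.
P_a = ½K_aγH² = 0.5×0.2827×15.5×10.7² = 250.9 kN/m, acting at H/3 = 3.567 m above the base.
FS_sliding = μW / P_a = 0.54×1176.1 / 250.9 = 2.532.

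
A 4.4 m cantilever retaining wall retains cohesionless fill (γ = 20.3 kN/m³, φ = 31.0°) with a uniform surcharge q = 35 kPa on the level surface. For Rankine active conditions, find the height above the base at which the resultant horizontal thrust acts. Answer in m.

1.79 m

K_a = 0.3201.
Triangular part P₁ = ½K_aγH² = 62.90 at H/3 = 1.467 m; rectangular part P₂ = K_a q H = 49.30 at H/2 = 2.200 m.
ȳ = (P₁·1.467 + P₂·2.200)/(P₁+P₂) = 1.789 m.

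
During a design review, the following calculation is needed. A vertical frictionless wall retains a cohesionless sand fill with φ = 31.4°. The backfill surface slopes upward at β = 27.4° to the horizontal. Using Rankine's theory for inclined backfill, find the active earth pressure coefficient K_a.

K_a = cos β · (cos β − √(cos²β − cos²φ)) / (cos β + √(cos²β − cos²φ)).
cos β = 0.8878, cos φ = 0.8536, √(cos²β − cos²φ) = 0.2443.
K_a = 0.8878 × (0.8878 − 0.2443)/(0.8878 + 0.2443) = 0.5047.

0.505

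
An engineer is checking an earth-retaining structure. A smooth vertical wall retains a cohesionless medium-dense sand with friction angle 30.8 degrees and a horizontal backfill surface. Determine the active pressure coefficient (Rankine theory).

K_a = tan²(45° − φ/2) = tan²(29.60°) = 0.3227.

0.323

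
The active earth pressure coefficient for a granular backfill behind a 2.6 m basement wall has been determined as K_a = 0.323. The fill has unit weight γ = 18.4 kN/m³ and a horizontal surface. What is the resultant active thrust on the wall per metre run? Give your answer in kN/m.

P = ½ K_a γ H² = 0.5 × 0.323 × 18.4 × 2.6² = 20.09 kN/m.

20.1 kN/m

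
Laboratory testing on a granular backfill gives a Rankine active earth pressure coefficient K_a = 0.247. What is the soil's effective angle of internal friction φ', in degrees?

37.1°

K_a = tan²(45° − φ/2) ⇒ 45° − φ/2 = arctan(√0.247) = 26.43°.
φ = 2(45° − 26.43°) = 37.15°.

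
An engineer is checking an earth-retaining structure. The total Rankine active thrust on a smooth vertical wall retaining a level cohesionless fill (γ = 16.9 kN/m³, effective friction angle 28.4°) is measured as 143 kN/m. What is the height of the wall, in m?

K_a = 0.3554. P_a = ½ K_a γ H² ⇒ H = √(2P_a/(K_a γ)).
H = √(2×143/(0.3554×16.9)) = 6.901 m.

6.90 m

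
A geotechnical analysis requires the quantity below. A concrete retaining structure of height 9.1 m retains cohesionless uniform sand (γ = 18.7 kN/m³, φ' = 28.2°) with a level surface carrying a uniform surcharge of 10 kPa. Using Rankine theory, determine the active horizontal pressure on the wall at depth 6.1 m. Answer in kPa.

44.4 kPa

K_a = (1 − sin φ)/(1 + sin φ) = 0.3582.
σ_v = γz + q = 18.7 × 6.1 + 10 = 124.1 kPa.
σ_h = K_a σ_v = 0.3582 × 124.1 = 44.44 kPa.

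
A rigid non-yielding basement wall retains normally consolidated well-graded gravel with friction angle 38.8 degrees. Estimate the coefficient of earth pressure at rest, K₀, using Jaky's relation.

K₀ = 1 − sin φ' = 1 − sin 38.8° = 0.3734.

0.373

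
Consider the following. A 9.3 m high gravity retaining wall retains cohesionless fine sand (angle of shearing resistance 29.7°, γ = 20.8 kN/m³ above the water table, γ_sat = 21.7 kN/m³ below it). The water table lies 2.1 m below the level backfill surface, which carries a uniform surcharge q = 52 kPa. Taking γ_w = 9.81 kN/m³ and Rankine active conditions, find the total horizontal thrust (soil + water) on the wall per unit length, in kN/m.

643 kN/m

K_a = tan²(45° − φ/2) = 0.3374.
γ' = 21.7 − 9.81 = 11.89 kN/m³. h₂ = H − d_w = 7.2 m.
σ'_h: at surface K_a·q = 17.54; at WT K_a(q+γd_w) = 32.28; at base K_a(q+γd_w+γ'h₂) = 61.16 kPa.
P₁ = ½(17.54+32.28)×2.1 = 52.32; P₂ = ½(32.28+61.16)×7.2 = 336.4; P_w = ½γ_w h₂² = 254.3.
Total = 52.32+336.4+254.3 = 643.0 kN/m.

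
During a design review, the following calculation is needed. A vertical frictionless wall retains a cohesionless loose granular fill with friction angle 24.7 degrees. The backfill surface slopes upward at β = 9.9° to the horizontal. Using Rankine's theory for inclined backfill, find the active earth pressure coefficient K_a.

0.436

K_a = cos β · (cos β − √(cos²β − cos²φ)) / (cos β + √(cos²β − cos²φ)).
cos β = 0.9851, cos φ = 0.9085, √(cos²β − cos²φ) = 0.3809.
K_a = 0.9851 × (0.9851 − 0.3809)/(0.9851 + 0.3809) = 0.4358.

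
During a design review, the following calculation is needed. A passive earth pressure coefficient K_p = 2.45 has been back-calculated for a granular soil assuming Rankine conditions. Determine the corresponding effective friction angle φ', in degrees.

K_p = (1+sin φ)/(1−sin φ) ⇒ sin φ = (K_p − 1)/(K_p + 1) = 0.4203.
φ = arcsin(0.4203) = 24.85°.

24.9°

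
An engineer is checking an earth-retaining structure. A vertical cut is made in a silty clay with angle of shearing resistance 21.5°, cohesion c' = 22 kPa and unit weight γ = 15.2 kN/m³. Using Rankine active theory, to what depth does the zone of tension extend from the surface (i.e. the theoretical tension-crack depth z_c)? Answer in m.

4.25 m

K_a = tan²(45° − 21.5°/2) = 0.4636; √K_a = 0.6809.
The active pressure is zero where K_a γ z = 2c√K_a, so z_c = 2c/(γ√K_a) = 2×22/(15.2×0.6809) = 4.251 m.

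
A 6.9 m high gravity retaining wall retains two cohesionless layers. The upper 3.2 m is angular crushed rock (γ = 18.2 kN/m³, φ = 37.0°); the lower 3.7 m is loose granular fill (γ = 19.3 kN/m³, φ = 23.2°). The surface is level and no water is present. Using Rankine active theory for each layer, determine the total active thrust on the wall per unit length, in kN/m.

174 kN/m

K_a1 = tan²(45°−37.0°/2) = 0.2486; K_a2 = tan²(45°−23.2°/2) = 0.4348.
Layer 1: σ at base = K_a1 γ₁ h₁ = 14.48 kPa; P₁ = ½×14.48×3.2 = 23.16.
Layer 2: σ_v at top = γ₁h₁ = 58.24; σ_h top = K_a2×58.24 = 25.32; σ_h base = K_a2×(58.24+19.3×3.7) = 56.37.
P₂ = ½(25.32+56.37)×3.7 = 151.1. Total P_a = 23.16+151.1 = 174.3 kN/m.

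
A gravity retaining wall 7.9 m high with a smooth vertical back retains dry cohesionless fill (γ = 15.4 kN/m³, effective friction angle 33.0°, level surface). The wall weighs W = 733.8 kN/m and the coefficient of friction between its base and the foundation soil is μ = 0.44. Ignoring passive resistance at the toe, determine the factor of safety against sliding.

2.28

K_a = tan²(45° − 33.0°/2) = 0.2948.
P_a = ½K_aγH² = 0.5×0.2948×15.4×7.9² = 141.7 kN/m, acting at H/3 = 2.633 m above the base.
FS_sliding = μW / P_a = 0.44×733.8 / 141.7 = 2.279.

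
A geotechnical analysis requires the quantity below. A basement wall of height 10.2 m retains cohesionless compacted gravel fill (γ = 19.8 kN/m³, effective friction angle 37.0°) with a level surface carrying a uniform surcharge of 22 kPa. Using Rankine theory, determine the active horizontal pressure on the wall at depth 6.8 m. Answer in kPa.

K_a = (1 − sin φ)/(1 + sin φ) = 0.2486.
σ_v = γz + q = 19.8 × 6.8 + 22 = 156.6 kPa.
σ_h = K_a σ_v = 0.2486 × 156.6 = 38.94 kPa.

38.9 kPa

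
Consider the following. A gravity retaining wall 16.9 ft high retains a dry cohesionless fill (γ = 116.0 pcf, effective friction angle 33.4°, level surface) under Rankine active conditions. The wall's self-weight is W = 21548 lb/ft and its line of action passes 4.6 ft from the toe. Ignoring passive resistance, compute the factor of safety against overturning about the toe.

3.66

K_a = tan²(45° − 33.4°/2) = 0.2899.
P_a = ½K_aγH² = 0.5×0.2899×116.0×16.9² = 4803 lb/ft, acting at H/3 = 5.633 ft above the base.
Overturning moment M_o = P_a × H/3 = 4803 × 5.633 = 27060.
Resisting moment M_r = W × 4.6 = 21548 × 4.6 = 99120.
FS_overturning = M_r/M_o = 99120/27060 = 3.664.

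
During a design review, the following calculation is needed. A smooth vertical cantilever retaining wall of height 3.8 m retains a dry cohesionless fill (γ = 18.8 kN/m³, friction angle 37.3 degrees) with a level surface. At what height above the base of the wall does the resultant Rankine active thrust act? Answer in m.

K_a = 0.2453.
The pressure distribution is triangular, so the resultant acts at H/3 above the base = 3.8/3 = 1.267 m.

1.27 m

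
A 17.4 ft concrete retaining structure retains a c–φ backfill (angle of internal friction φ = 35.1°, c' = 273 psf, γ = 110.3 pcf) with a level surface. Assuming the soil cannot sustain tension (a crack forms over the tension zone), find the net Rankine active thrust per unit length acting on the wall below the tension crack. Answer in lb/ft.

922 lb/ft

K_a = 0.2698; √K_a = 0.5195.
Tension-crack depth z_c = 2c/(γ√K_a) = 2×273/(110.3×0.5195) = 9.529 ft.
σ_a at base = K_a γ H − 2c√K_a = 0.2698×110.3×17.4 − 2×273×0.5195 = 234.3 psf.
P_a = ½ × 234.3 × (H − z_c) = 0.5×234.3×7.871 = 921.9 lb/ft.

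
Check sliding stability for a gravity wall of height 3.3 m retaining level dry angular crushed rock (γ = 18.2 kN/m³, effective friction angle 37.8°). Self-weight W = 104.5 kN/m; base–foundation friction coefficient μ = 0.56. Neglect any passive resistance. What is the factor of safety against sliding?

K_a = tan²(45° − 37.8°/2) = 0.2400.
P_a = ½K_aγH² = 0.5×0.2400×18.2×3.3² = 23.78 kN/m, acting at H/3 = 1.100 m above the base.
FS_sliding = μW / P_a = 0.56×104.5 / 23.78 = 2.461.

2.46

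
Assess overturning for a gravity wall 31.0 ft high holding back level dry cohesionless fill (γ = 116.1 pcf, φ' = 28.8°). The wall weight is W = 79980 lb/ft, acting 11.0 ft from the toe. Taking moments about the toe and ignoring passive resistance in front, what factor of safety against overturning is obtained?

K_a = tan²(45° − 28.8°/2) = 0.3498.
P_a = ½K_aγH² = 0.5×0.3498×116.1×31.0² = 19510 lb/ft, acting at H/3 = 10.33 ft above the base.
Overturning moment M_o = P_a × H/3 = 19510 × 10.33 = 201600.
Resisting moment M_r = W × 11.0 = 79980 × 11.0 = 879800.
FS_overturning = M_r/M_o = 879800/201600 = 4.364.

4.36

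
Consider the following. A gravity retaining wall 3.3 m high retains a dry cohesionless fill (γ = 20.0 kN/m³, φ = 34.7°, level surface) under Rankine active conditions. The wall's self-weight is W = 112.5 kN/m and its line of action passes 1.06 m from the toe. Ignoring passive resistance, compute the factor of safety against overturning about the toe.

K_a = tan²(45° − 34.7°/2) = 0.2745.
P_a = ½K_aγH² = 0.5×0.2745×20.0×3.3² = 29.89 kN/m, acting at H/3 = 1.100 m above the base.
Overturning moment M_o = P_a × H/3 = 29.89 × 1.100 = 32.88.
Resisting moment M_r = W × 1.06 = 112.5 × 1.06 = 119.2.
FS_overturning = M_r/M_o = 119.2/32.88 = 3.627.

3.63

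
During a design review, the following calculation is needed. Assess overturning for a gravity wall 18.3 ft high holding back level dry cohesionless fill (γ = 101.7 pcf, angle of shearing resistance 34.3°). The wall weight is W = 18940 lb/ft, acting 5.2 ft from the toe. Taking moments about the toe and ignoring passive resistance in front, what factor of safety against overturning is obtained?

K_a = tan²(45° − 34.3°/2) = 0.2792.
P_a = ½K_aγH² = 0.5×0.2792×101.7×18.3² = 4754 lb/ft, acting at H/3 = 6.100 ft above the base.
Overturning moment M_o = P_a × H/3 = 4754 × 6.100 = 29000.
Resisting moment M_r = W × 5.2 = 18940 × 5.2 = 98490.
FS_overturning = M_r/M_o = 98490/29000 = 3.396.

3.40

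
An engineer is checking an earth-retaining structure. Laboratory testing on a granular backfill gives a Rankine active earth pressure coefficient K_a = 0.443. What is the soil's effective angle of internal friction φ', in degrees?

K_a = tan²(45° − φ/2) ⇒ 45° − φ/2 = arctan(√0.443) = 33.65°.
φ = 2(45° − 33.65°) = 22.71°.

22.7°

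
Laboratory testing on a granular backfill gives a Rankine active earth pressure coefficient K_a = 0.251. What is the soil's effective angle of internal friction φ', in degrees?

36.8°

K_a = tan²(45° − φ/2) ⇒ 45° − φ/2 = arctan(√0.251) = 26.61°.
φ = 2(45° − 26.61°) = 36.78°.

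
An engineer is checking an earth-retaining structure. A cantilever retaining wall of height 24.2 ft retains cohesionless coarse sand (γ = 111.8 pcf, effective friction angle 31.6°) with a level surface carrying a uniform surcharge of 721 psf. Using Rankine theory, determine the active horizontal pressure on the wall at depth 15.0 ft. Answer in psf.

749 psf

K_a = (1 − sin φ)/(1 + sin φ) = 0.3123.
σ_v = γz + q = 111.8 × 15.0 + 721 = 2398 psf.
σ_h = K_a σ_v = 0.3123 × 2398 = 749.0 psf.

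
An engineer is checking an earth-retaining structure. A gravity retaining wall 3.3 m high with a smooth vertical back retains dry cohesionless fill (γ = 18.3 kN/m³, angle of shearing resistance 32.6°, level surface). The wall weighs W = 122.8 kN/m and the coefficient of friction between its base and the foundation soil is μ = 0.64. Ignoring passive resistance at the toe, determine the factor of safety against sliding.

2.63

K_a = tan²(45° − 32.6°/2) = 0.2997.
P_a = ½K_aγH² = 0.5×0.2997×18.3×3.3² = 29.87 kN/m, acting at H/3 = 1.100 m above the base.
FS_sliding = μW / P_a = 0.64×122.8 / 29.87 = 2.631.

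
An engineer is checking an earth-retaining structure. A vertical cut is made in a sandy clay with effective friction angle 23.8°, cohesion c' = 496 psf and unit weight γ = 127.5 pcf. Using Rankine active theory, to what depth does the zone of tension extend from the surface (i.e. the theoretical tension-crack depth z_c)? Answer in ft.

11.9 ft

K_a = tan²(45° − 23.8°/2) = 0.4250; √K_a = 0.6519.
The active pressure is zero where K_a γ z = 2c√K_a, so z_c = 2c/(γ√K_a) = 2×496/(127.5×0.6519) = 11.94 ft.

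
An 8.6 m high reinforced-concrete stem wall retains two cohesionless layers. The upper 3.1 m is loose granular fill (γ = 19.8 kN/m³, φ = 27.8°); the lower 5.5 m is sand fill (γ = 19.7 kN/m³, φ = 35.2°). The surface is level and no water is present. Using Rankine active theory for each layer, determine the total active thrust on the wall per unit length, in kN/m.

205 kN/m

K_a1 = tan²(45°−27.8°/2) = 0.3639; K_a2 = tan²(45°−35.2°/2) = 0.2687.
Layer 1: σ at base = K_a1 γ₁ h₁ = 22.34 kPa; P₁ = ½×22.34×3.1 = 34.62.
Layer 2: σ_v at top = γ₁h₁ = 61.38; σ_h top = K_a2×61.38 = 16.49; σ_h base = K_a2×(61.38+19.7×5.5) = 45.60.
P₂ = ½(16.49+45.60)×5.5 = 170.8. Total P_a = 34.62+170.8 = 205.4 kN/m.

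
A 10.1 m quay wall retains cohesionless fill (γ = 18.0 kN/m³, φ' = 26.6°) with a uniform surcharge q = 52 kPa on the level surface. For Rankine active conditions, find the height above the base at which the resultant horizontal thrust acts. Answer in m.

3.98 m

K_a = 0.3814.
Triangular part P₁ = ½K_aγH² = 350.2 at H/3 = 3.367 m; rectangular part P₂ = K_a q H = 200.3 at H/2 = 5.050 m.
ȳ = (P₁·3.367 + P₂·5.050)/(P₁+P₂) = 3.979 m.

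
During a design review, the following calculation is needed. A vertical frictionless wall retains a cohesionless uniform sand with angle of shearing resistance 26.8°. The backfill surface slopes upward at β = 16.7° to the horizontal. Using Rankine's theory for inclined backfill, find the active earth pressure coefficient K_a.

K_a = cos β · (cos β − √(cos²β − cos²φ)) / (cos β + √(cos²β − cos²φ)).
cos β = 0.9578, cos φ = 0.8926, √(cos²β − cos²φ) = 0.3474.
K_a = 0.9578 × (0.9578 − 0.3474)/(0.9578 + 0.3474) = 0.4479.

0.448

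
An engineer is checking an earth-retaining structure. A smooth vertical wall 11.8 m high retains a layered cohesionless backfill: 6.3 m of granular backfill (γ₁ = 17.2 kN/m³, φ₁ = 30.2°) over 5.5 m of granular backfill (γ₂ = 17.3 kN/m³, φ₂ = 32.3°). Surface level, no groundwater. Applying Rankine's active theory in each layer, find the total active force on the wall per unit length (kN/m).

373 kN/m

K_a1 = tan²(45°−30.2°/2) = 0.3307; K_a2 = tan²(45°−32.3°/2) = 0.3035.
Layer 1: σ at base = K_a1 γ₁ h₁ = 35.83 kPa; P₁ = ½×35.83×6.3 = 112.9.
Layer 2: σ_v at top = γ₁h₁ = 108.4; σ_h top = K_a2×108.4 = 32.89; σ_h base = K_a2×(108.4+17.3×5.5) = 61.76.
P₂ = ½(32.89+61.76)×5.5 = 260.3. Total P_a = 112.9+260.3 = 373.1 kN/m.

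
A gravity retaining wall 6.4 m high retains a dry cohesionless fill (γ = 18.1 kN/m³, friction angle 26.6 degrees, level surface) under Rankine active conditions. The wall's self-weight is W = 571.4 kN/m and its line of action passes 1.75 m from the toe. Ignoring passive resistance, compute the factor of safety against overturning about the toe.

3.31

K_a = tan²(45° − 26.6°/2) = 0.3814.
P_a = ½K_aγH² = 0.5×0.3814×18.1×6.4² = 141.4 kN/m, acting at H/3 = 2.133 m above the base.
Overturning moment M_o = P_a × H/3 = 141.4 × 2.133 = 301.6.
Resisting moment M_r = W × 1.75 = 571.4 × 1.75 = 999.9.
FS_overturning = M_r/M_o = 999.9/301.6 = 3.315.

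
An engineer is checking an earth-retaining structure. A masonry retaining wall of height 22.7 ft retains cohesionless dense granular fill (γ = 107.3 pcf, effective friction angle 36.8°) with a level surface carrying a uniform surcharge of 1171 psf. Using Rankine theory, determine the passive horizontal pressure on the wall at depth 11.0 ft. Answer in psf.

K_p = (1 + sin φ)/(1 − sin φ) = 3.988.
σ_v = γz + q = 107.3 × 11.0 + 1171 = 2351 psf.
σ_h = K_p σ_v = 3.988 × 2351 = 9377 psf.

9380 psf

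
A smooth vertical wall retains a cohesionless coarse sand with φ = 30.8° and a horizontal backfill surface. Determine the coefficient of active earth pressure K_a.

0.323

K_a = (1 − sin φ)/(1 + sin φ) = (1 − sin 30.8°)/(1 + sin 30.8°) = 0.3227.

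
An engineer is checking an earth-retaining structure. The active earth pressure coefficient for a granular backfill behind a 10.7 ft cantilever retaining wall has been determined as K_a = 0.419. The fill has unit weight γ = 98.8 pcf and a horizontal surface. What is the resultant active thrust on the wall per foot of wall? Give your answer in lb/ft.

2370 lb/ft

P = ½ K_a γ H² = 0.5 × 0.419 × 98.8 × 10.7² = 2370 lb/ft.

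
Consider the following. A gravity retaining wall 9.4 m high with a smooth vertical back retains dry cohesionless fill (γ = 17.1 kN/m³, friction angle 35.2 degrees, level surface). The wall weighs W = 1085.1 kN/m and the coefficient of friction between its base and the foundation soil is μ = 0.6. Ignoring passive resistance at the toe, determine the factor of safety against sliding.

K_a = tan²(45° − 35.2°/2) = 0.2687.
P_a = ½K_aγH² = 0.5×0.2687×17.1×9.4² = 203.0 kN/m, acting at H/3 = 3.133 m above the base.
FS_sliding = μW / P_a = 0.6×1085.1 / 203.0 = 3.207.

3.21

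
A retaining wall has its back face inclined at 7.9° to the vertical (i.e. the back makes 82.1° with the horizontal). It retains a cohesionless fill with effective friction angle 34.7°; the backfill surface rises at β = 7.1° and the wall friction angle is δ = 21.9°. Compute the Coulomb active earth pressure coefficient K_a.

K_a = sin²(α+φ) / [sin²α · sin(α−δ) · (1 + √{sin(φ+δ)sin(φ−β) / (sin(α−δ)sin(α+β))})²].
With α = 82.1°, φ = 34.7°, δ = 21.9°, β = 7.1°: K_a = 0.3365.

0.336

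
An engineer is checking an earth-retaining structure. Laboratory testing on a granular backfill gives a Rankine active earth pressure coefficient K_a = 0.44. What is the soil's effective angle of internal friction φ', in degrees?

K_a = tan²(45° − φ/2) ⇒ 45° − φ/2 = arctan(√0.44) = 33.56°.
φ = 2(45° − 33.56°) = 22.89°.

22.9°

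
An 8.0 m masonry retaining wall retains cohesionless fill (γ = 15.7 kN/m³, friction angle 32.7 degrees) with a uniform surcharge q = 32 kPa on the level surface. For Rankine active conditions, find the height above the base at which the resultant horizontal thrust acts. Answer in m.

3.12 m

K_a = 0.2985.
Triangular part P₁ = ½K_aγH² = 150.0 at H/3 = 2.667 m; rectangular part P₂ = K_a q H = 76.42 at H/2 = 4.000 m.
ȳ = (P₁·2.667 + P₂·4.000)/(P₁+P₂) = 3.117 m.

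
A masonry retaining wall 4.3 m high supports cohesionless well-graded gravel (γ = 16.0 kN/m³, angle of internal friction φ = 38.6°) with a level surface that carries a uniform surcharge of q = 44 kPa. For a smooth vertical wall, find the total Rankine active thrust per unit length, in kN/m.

K_a = tan²(45° − φ/2) = 0.2316.
Soil triangle: ½ K_a γ H² = 0.5×0.2316×16.0×4.3² = 34.26 kN/m.
Surcharge rectangle: K_a q H = 0.2316×44×4.3 = 43.82 kN/m.
Total = 34.26 + 43.82 = 78.08 kN/m.

78.1 kN/m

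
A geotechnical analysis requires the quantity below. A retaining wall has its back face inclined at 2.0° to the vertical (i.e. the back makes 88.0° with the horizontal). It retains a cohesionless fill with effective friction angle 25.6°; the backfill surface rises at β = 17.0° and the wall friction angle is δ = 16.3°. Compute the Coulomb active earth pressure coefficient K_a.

K_a = sin²(α+φ) / [sin²α · sin(α−δ) · (1 + √{sin(φ+δ)sin(φ−β) / (sin(α−δ)sin(α+β))})²].
With α = 88.0°, φ = 25.6°, δ = 16.3°, β = 17.0°: K_a = 0.5006.

0.501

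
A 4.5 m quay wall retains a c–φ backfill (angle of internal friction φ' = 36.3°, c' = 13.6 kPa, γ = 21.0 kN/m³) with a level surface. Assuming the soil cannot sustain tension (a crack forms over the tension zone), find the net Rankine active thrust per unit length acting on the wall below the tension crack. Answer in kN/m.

10.1 kN/m

K_a = 0.2563; √K_a = 0.5062.
Tension-crack depth z_c = 2c/(γ√K_a) = 2×13.6/(21.0×0.5062) = 2.559 m.
σ_a at base = K_a γ H − 2c√K_a = 0.2563×21.0×4.5 − 2×13.6×0.5062 = 10.45 kPa.
P_a = ½ × 10.45 × (H − z_c) = 0.5×10.45×1.941 = 10.14 kN/m.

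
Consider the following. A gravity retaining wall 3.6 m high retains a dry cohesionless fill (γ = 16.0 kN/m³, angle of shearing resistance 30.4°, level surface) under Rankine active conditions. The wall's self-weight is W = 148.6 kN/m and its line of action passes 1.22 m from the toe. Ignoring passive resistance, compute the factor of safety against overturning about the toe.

4.44

K_a = tan²(45° − 30.4°/2) = 0.3280.
P_a = ½K_aγH² = 0.5×0.3280×16.0×3.6² = 34.01 kN/m, acting at H/3 = 1.200 m above the base.
Overturning moment M_o = P_a × H/3 = 34.01 × 1.200 = 40.81.
Resisting moment M_r = W × 1.22 = 148.6 × 1.22 = 181.3.
FS_overturning = M_r/M_o = 181.3/40.81 = 4.443.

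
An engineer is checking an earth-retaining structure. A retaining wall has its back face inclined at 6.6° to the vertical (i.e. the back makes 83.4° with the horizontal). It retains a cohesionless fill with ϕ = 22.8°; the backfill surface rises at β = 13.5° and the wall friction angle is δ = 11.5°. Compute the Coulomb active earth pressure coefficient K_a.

0.572

K_a = sin²(α+φ) / [sin²α · sin(α−δ) · (1 + √{sin(φ+δ)sin(φ−β) / (sin(α−δ)sin(α+β))})²].
With α = 83.4°, φ = 22.8°, δ = 11.5°, β = 13.5°: K_a = 0.5723.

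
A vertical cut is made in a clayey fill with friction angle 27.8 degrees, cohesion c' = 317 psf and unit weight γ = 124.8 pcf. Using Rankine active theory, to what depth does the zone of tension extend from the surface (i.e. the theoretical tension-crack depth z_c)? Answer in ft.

K_a = tan²(45° − 27.8°/2) = 0.3639; √K_a = 0.6032.
The active pressure is zero where K_a γ z = 2c√K_a, so z_c = 2c/(γ√K_a) = 2×317/(124.8×0.6032) = 8.421 ft.

8.42 ft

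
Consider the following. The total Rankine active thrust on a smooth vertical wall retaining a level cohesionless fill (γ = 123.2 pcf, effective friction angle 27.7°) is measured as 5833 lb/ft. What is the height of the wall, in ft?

16.1 ft

K_a = 0.3653. P_a = ½ K_a γ H² ⇒ H = √(2P_a/(K_a γ)).
H = √(2×5833/(0.3653×123.2)) = 16.10 ft.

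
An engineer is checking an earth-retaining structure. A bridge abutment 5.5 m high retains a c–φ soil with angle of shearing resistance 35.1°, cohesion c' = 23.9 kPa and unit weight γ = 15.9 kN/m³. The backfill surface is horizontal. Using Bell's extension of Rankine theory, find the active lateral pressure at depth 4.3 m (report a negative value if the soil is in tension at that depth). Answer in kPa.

K_a = (1 − sin φ)/(1 + sin φ) = 0.2698.
σ_a = K_a γ z − 2c√K_a = 0.2698×15.9×4.3 − 2×23.9×0.5195 = -6.381 kPa.

-6.38 kPa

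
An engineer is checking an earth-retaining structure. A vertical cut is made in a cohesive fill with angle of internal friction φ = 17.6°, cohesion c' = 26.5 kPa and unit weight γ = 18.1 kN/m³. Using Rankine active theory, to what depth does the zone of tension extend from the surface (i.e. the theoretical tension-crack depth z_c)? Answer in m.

K_a = tan²(45° − 17.6°/2) = 0.5357; √K_a = 0.7319.
The active pressure is zero where K_a γ z = 2c√K_a, so z_c = 2c/(γ√K_a) = 2×26.5/(18.1×0.7319) = 4.001 m.

4.00 m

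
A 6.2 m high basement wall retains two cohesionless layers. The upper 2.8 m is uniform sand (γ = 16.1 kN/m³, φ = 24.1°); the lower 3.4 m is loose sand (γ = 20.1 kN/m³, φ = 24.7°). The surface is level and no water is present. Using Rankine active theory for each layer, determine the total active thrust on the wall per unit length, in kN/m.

K_a1 = tan²(45°−24.1°/2) = 0.4201; K_a2 = tan²(45°−24.7°/2) = 0.4106.
Layer 1: σ at base = K_a1 γ₁ h₁ = 18.94 kPa; P₁ = ½×18.94×2.8 = 26.51.
Layer 2: σ_v at top = γ₁h₁ = 45.08; σ_h top = K_a2×45.08 = 18.51; σ_h base = K_a2×(45.08+20.1×3.4) = 46.57.
P₂ = ½(18.51+46.57)×3.4 = 110.6. Total P_a = 26.51+110.6 = 137.1 kN/m.

137 kN/m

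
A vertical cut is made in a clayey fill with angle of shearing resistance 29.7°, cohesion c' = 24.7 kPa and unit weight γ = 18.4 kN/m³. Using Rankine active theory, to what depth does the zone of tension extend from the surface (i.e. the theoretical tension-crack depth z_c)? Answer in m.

4.62 m

K_a = tan²(45° − 29.7°/2) = 0.3374; √K_a = 0.5808.
The active pressure is zero where K_a γ z = 2c√K_a, so z_c = 2c/(γ√K_a) = 2×24.7/(18.4×0.5808) = 4.622 m.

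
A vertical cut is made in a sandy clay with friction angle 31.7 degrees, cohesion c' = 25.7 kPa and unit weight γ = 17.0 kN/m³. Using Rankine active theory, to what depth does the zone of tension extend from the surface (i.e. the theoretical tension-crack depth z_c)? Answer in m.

K_a = tan²(45° − 31.7°/2) = 0.3111; √K_a = 0.5577.
The active pressure is zero where K_a γ z = 2c√K_a, so z_c = 2c/(γ√K_a) = 2×25.7/(17.0×0.5577) = 5.421 m.

5.42 m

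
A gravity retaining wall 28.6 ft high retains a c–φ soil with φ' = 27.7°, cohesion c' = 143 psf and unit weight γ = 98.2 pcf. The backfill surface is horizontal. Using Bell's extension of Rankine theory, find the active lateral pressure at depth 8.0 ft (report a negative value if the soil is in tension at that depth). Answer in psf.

K_a = (1 − sin φ)/(1 + sin φ) = 0.3653.
σ_a = K_a γ z − 2c√K_a = 0.3653×98.2×8.0 − 2×143×0.6044 = 114.1 psf.

114 psf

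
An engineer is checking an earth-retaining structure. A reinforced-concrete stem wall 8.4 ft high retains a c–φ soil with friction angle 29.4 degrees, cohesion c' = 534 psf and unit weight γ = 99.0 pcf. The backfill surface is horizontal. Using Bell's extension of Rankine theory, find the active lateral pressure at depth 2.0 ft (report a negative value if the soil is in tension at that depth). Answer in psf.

-556 psf

K_a = (1 − sin φ)/(1 + sin φ) = 0.3415.
σ_a = K_a γ z − 2c√K_a = 0.3415×99.0×2.0 − 2×534×0.5844 = -556.5 psf.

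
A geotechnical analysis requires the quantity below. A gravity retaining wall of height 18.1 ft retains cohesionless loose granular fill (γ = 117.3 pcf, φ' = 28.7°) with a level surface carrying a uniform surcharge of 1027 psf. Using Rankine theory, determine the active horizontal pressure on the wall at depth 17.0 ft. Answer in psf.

K_a = (1 − sin φ)/(1 + sin φ) = 0.3511.
σ_v = γz + q = 117.3 × 17.0 + 1027 = 3021 psf.
σ_h = K_a σ_v = 0.3511 × 3021 = 1061 psf.

1060 psf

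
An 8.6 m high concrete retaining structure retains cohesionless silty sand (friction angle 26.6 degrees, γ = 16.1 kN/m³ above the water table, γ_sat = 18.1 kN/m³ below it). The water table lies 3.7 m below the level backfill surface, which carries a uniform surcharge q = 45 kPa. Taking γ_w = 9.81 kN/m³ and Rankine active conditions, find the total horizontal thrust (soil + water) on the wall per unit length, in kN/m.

457 kN/m

K_a = tan²(45° − φ/2) = 0.3814.
γ' = 18.1 − 9.81 = 8.290 kN/m³. h₂ = H − d_w = 4.9 m.
σ'_h: at surface K_a·q = 17.17; at WT K_a(q+γd_w) = 39.89; at base K_a(q+γd_w+γ'h₂) = 55.38 kPa.
P₁ = ½(17.17+39.89)×3.7 = 105.5; P₂ = ½(39.89+55.38)×4.9 = 233.4; P_w = ½γ_w h₂² = 117.8.
Total = 105.5+233.4+117.8 = 456.7 kN/m.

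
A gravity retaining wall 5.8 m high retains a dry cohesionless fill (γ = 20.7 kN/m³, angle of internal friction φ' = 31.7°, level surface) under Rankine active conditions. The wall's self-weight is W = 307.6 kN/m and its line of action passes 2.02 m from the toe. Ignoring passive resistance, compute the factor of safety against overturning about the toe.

2.97

K_a = tan²(45° − 31.7°/2) = 0.3111.
P_a = ½K_aγH² = 0.5×0.3111×20.7×5.8² = 108.3 kN/m, acting at H/3 = 1.933 m above the base.
Overturning moment M_o = P_a × H/3 = 108.3 × 1.933 = 209.4.
Resisting moment M_r = W × 2.02 = 307.6 × 2.02 = 621.4.
FS_overturning = M_r/M_o = 621.4/209.4 = 2.967.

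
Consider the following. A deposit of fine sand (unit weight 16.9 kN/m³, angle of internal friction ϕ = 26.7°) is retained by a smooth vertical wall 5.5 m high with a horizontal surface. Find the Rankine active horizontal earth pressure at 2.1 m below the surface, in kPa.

K_a = (1 − sin φ)/(1 + sin φ) = 0.3800.
σ_h = K_a γ z = 0.3800 × 16.9 × 2.1 = 13.48 kPa.

13.5 kPa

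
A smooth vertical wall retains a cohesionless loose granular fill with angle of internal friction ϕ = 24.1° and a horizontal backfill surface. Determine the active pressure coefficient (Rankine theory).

0.420

K_a = (1 − sin φ)/(1 + sin φ) = (1 − sin 24.1°)/(1 + sin 24.1°) = 0.4201.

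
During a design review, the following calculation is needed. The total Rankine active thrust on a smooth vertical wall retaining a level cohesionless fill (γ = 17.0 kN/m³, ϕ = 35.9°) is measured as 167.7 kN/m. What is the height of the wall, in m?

K_a = 0.2607. P_a = ½ K_a γ H² ⇒ H = √(2P_a/(K_a γ)).
H = √(2×167.7/(0.2607×17.0)) = 8.699 m.

8.70 m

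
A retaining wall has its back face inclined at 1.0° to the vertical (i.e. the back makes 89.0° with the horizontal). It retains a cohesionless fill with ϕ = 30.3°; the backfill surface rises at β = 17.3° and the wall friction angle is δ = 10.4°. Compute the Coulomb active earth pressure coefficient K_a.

K_a = sin²(α+φ) / [sin²α · sin(α−δ) · (1 + √{sin(φ+δ)sin(φ−β) / (sin(α−δ)sin(α+β))})²].
With α = 89.0°, φ = 30.3°, δ = 10.4°, β = 17.3°: K_a = 0.3989.

0.399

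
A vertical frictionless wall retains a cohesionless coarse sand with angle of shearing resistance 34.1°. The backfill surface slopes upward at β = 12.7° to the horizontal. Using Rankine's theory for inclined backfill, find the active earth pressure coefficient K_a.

0.301

K_a = cos β · (cos β − √(cos²β − cos²φ)) / (cos β + √(cos²β − cos²φ)).
cos β = 0.9755, cos φ = 0.8281, √(cos²β − cos²φ) = 0.5157.
K_a = 0.9755 × (0.9755 − 0.5157)/(0.9755 + 0.5157) = 0.3008.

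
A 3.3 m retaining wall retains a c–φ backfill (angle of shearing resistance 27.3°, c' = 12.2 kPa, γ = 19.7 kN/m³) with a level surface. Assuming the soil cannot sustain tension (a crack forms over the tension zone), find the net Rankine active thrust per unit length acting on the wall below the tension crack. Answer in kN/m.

5.87 kN/m

K_a = 0.3711; √K_a = 0.6092.
Tension-crack depth z_c = 2c/(γ√K_a) = 2×12.2/(19.7×0.6092) = 2.033 m.
σ_a at base = K_a γ H − 2c√K_a = 0.3711×19.7×3.3 − 2×12.2×0.6092 = 9.263 kPa.
P_a = ½ × 9.263 × (H − z_c) = 0.5×9.263×1.267 = 5.867 kN/m.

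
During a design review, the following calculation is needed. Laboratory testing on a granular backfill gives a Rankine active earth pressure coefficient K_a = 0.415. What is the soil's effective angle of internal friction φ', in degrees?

24.4°

K_a = tan²(45° − φ/2) ⇒ 45° − φ/2 = arctan(√0.415) = 32.79°.
φ = 2(45° − 32.79°) = 24.42°.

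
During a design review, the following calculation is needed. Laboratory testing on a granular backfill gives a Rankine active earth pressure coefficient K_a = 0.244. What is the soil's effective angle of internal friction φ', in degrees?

37.4°

K_a = tan²(45° − φ/2) ⇒ 45° − φ/2 = arctan(√0.244) = 26.29°.
φ = 2(45° − 26.29°) = 37.42°.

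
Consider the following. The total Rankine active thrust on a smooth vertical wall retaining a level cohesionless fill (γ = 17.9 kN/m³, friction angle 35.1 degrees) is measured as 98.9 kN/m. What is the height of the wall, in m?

K_a = 0.2698. P_a = ½ K_a γ H² ⇒ H = √(2P_a/(K_a γ)).
H = √(2×98.9/(0.2698×17.9)) = 6.399 m.

6.40 m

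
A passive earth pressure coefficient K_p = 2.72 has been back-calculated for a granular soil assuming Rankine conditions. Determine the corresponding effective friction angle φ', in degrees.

27.5°

K_p = (1+sin φ)/(1−sin φ) ⇒ sin φ = (K_p − 1)/(K_p + 1) = 0.4624.
φ = arcsin(0.4624) = 27.54°.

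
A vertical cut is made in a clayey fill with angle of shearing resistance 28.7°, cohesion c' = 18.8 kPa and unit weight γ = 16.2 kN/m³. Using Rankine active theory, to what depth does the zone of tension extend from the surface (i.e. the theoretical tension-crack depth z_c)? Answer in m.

K_a = tan²(45° − 28.7°/2) = 0.3511; √K_a = 0.5926.
The active pressure is zero where K_a γ z = 2c√K_a, so z_c = 2c/(γ√K_a) = 2×18.8/(16.2×0.5926) = 3.917 m.

3.92 m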